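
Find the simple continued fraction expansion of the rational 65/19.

[3; 2, 2, 1, 2]

Run the Euclidean algorithm on 65 and 19; the successive quotients are the partial quotients a_0, a_1, ... (each step inverts the fractional part left over by the previous one):
  65 = 3*19 + 8, so a_0 = 3.
  19 = 2*8 + 3, so a_1 = 2.
  8 = 2*3 + 2, so a_2 = 2.
  3 = 1*2 + 1, so a_3 = 1.
  2 = 2*1 + 0, so a_4 = 2.
The remainder reaches 0 after 5 divisions, so the expansion has 5 partial quotients, read off in order.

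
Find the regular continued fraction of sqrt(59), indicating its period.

[7; (1, 2, 7, 2, 1, 14)]

Write x_i = (sqrt(59) + m_i)/d_i with (m_0, d_0) = (0, 1). a_0 = floor(sqrt(59)) = 7, since 7^2 = 49 <= 59 < 64 = 8^2.
Iterate m_{i+1} = d_i*a_i - m_i, d_{i+1} = (59 - m_{i+1}^2)/d_i, a_{i+1} = floor((a_0 + m_{i+1})/d_{i+1}):
  m_1 = 1*7 - 0 = 7, d_1 = (59 - 7^2)/1 = 10/1 = 10, a_1 = floor((7 + 7)/10) = 1.
  m_2 = 10*1 - 7 = 3, d_2 = (59 - 3^2)/10 = 50/10 = 5, a_2 = floor((7 + 3)/5) = 2.
  m_3 = 5*2 - 3 = 7, d_3 = (59 - 7^2)/5 = 10/5 = 2, a_3 = floor((7 + 7)/2) = 7.
  m_4 = 2*7 - 7 = 7, d_4 = (59 - 7^2)/2 = 10/2 = 5, a_4 = floor((7 + 7)/5) = 2.
  m_5 = 5*2 - 7 = 3, d_5 = (59 - 3^2)/5 = 50/5 = 10, a_5 = floor((7 + 3)/10) = 1.
  m_6 = 10*1 - 3 = 7, d_6 = (59 - 7^2)/10 = 10/10 = 1, a_6 = floor((7 + 7)/1) = 14.
  m_7 = 1*14 - 7 = 7, d_7 = (59 - 7^2)/1 = 10/1 = 10: (m_7, d_7) = (m_1, d_1) = (7, 10), so from here the quotients repeat a_1, ..., a_6; the period length is 6.
Hence the expansion of sqrt(59) is a_0 = 7 followed by the repeating block 1, 2, 7, 2, 1, 14 (period 6).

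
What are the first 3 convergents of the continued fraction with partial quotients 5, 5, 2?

Using the convergent recurrence p_i = a_i*p_{i-1} + p_{i-2}, q_i = a_i*q_{i-1} + q_{i-2} with p_{-2}=0, p_{-1}=1, q_{-2}=1, q_{-1}=0:
  i=0: a_0=5, p_0 = 5*1 + 0 = 5, q_0 = 5*0 + 1 = 1.
  i=1: a_1=5, p_1 = 5*5 + 1 = 26, q_1 = 5*1 + 0 = 5.
  i=2: a_2=2, p_2 = 2*26 + 5 = 57, q_2 = 2*5 + 1 = 11.

5/1, 26/5, 57/11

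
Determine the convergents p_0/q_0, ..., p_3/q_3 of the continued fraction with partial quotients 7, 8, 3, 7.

7/1, 57/8, 178/25, 1303/183

Using the convergent recurrence p_i = a_i*p_{i-1} + p_{i-2}, q_i = a_i*q_{i-1} + q_{i-2} with p_{-2}=0, p_{-1}=1, q_{-2}=1, q_{-1}=0:
  i=0: a_0=7, p_0 = 7*1 + 0 = 7, q_0 = 7*0 + 1 = 1.
  i=1: a_1=8, p_1 = 8*7 + 1 = 57, q_1 = 8*1 + 0 = 8.
  i=2: a_2=3, p_2 = 3*57 + 7 = 178, q_2 = 3*8 + 1 = 25.
  i=3: a_3=7, p_3 = 7*178 + 57 = 1303, q_3 = 7*25 + 8 = 183.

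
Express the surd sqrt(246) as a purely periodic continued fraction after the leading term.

[15; (1, 2, 5, 1, 14, 1, 5, 2, 1, 30)]

Write x_i = (sqrt(246) + m_i)/d_i with (m_0, d_0) = (0, 1). a_0 = floor(sqrt(246)) = 15, since 15^2 = 225 <= 246 < 256 = 16^2.
Iterate m_{i+1} = d_i*a_i - m_i, d_{i+1} = (246 - m_{i+1}^2)/d_i, a_{i+1} = floor((a_0 + m_{i+1})/d_{i+1}):
  m_1 = 1*15 - 0 = 15, d_1 = (246 - 15^2)/1 = 21/1 = 21, a_1 = floor((15 + 15)/21) = 1.
  m_2 = 21*1 - 15 = 6, d_2 = (246 - 6^2)/21 = 210/21 = 10, a_2 = floor((15 + 6)/10) = 2.
  m_3 = 10*2 - 6 = 14, d_3 = (246 - 14^2)/10 = 50/10 = 5, a_3 = floor((15 + 14)/5) = 5.
  m_4 = 5*5 - 14 = 11, d_4 = (246 - 11^2)/5 = 125/5 = 25, a_4 = floor((15 + 11)/25) = 1.
  m_5 = 25*1 - 11 = 14, d_5 = (246 - 14^2)/25 = 50/25 = 2, a_5 = floor((15 + 14)/2) = 14.
  m_6 = 2*14 - 14 = 14, d_6 = (246 - 14^2)/2 = 50/2 = 25, a_6 = floor((15 + 14)/25) = 1.
  m_7 = 25*1 - 14 = 11, d_7 = (246 - 11^2)/25 = 125/25 = 5, a_7 = floor((15 + 11)/5) = 5.
  m_8 = 5*5 - 11 = 14, d_8 = (246 - 14^2)/5 = 50/5 = 10, a_8 = floor((15 + 14)/10) = 2.
  m_9 = 10*2 - 14 = 6, d_9 = (246 - 6^2)/10 = 210/10 = 21, a_9 = floor((15 + 6)/21) = 1.
  m_10 = 21*1 - 6 = 15, d_10 = (246 - 15^2)/21 = 21/21 = 1, a_10 = floor((15 + 15)/1) = 30.
  m_11 = 1*30 - 15 = 15, d_11 = (246 - 15^2)/1 = 21/1 = 21: (m_11, d_11) = (m_1, d_1) = (15, 21), so from here the quotients repeat a_1, ..., a_10; the period length is 10.
Hence the expansion of sqrt(246) is a_0 = 15 followed by the repeating block 1, 2, 5, 1, 14, 1, 5, 2, 1, 30 (period 10).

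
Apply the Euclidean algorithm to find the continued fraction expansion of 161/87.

Run the Euclidean algorithm on 161 and 87; the successive quotients are the partial quotients a_0, a_1, ... (each step inverts the fractional part left over by the previous one):
  161 = 1*87 + 74, so a_0 = 1.
  87 = 1*74 + 13, so a_1 = 1.
  74 = 5*13 + 9, so a_2 = 5.
  13 = 1*9 + 4, so a_3 = 1.
  9 = 2*4 + 1, so a_4 = 2.
  4 = 4*1 + 0, so a_5 = 4.
The remainder reaches 0 after 6 divisions, so the expansion has 6 partial quotients, read off in order.

[1; 1, 5, 1, 2, 4]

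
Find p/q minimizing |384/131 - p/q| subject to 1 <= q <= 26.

Expand x = 384/131 as a continued fraction with the Euclidean algorithm:
  384 = 2*131 + 122, so a_0 = 2.
  131 = 1*122 + 9, so a_1 = 1.
  122 = 13*9 + 5, so a_2 = 13.
  9 = 1*5 + 4, so a_3 = 1.
  5 = 1*4 + 1, so a_4 = 1.
  4 = 4*1 + 0, so a_5 = 4.
so x = [2; 1, 13, 1, 1, 4].
Convergents (p_i = a_i*p_{i-1} + p_{i-2}, q_i = a_i*q_{i-1} + q_{i-2} with p_{-2}=0, p_{-1}=1, q_{-2}=1, q_{-1}=0), until the denominator exceeds 26:
  i=0: a_0=2, p_0 = 2*1 + 0 = 2, q_0 = 2*0 + 1 = 1.
  i=1: a_1=1, p_1 = 1*2 + 1 = 3, q_1 = 1*1 + 0 = 1.
  i=2: a_2=13, p_2 = 13*3 + 2 = 41, q_2 = 13*1 + 1 = 14.
  i=3: a_3=1, p_3 = 1*41 + 3 = 44, q_3 = 1*14 + 1 = 15.
  i=4: a_4=1, p_4 = 1*44 + 41 = 85, q_4 = 1*15 + 14 = 29.
q_4 = 29 > 26, so the last convergent with denominator <= 26 is p_3/q_3 = 44/15.
The closest fraction with denominator <= 26 is either p_3/q_3 or the intermediate fraction (k*p_3 + p_2)/(k*q_3 + q_2) with the largest k >= 1 whose denominator stays <= 26; these approach x as k grows, and every other convergent or intermediate fraction in range is farther away.
Largest k: floor((26 - q_2)/q_3) = floor((26 - 14)/15) = 0.
Since k = 0, no intermediate fraction beyond p_3/q_3 has denominator <= 26, so the convergent 44/15 is the closest (its error is |384*15 - 44*131|/(131*15) = 4/1965).

44/15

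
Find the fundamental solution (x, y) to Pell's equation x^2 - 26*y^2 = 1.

(x, y) = (51, 10)

First expand sqrt(26) as a continued fraction. With x_i = (sqrt(26) + m_i)/d_i and (m_0, d_0) = (0, 1): a_0 = floor(sqrt(26)) = 5, since 5^2 = 25 <= 26 < 36 = 6^2.
Iterate m_{i+1} = d_i*a_i - m_i, d_{i+1} = (26 - m_{i+1}^2)/d_i, a_{i+1} = floor((a_0 + m_{i+1})/d_{i+1}):
  m_1 = 1*5 - 0 = 5, d_1 = (26 - 5^2)/1 = 1/1 = 1, a_1 = floor((5 + 5)/1) = 10.
  m_2 = 1*10 - 5 = 5, d_2 = (26 - 5^2)/1 = 1/1 = 1: (m_2, d_2) = (m_1, d_1) = (5, 1), so from here the quotient a_1 repeats; the period length is 1.
So sqrt(26) = [5; (10)] with period length k = 1.
k is odd, so (p_{k-1}, q_{k-1}) only solves x^2 - 26y^2 = -1 and the fundamental solution of x^2 - 26y^2 = 1 is (p_{2k-1}, q_{2k-1}) = (p_1, q_1); compute convergents through index 1, running through the period twice.
Convergents (p_i = a_i*p_{i-1} + p_{i-2}, q_i = a_i*q_{i-1} + q_{i-2} with p_{-2}=0, p_{-1}=1, q_{-2}=1, q_{-1}=0):
  i=0: a_0=5, p_0 = 5*1 + 0 = 5, q_0 = 5*0 + 1 = 1.
  i=1: a_1=10, p_1 = 10*5 + 1 = 51, q_1 = 10*1 + 0 = 10.
Indeed p_0^2 - 26*q_0^2 = 25 - 26 = -1, not +1.
Check: 51^2 - 26*10^2 = 2601 - 2600 = 1, so (x, y) = (51, 10) solves the equation, and by the theorem it is the least positive solution.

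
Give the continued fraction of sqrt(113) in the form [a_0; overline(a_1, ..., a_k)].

[10; overline(1, 1, 1, 2, 2, 1, 1, 1, 20)]

Write x_i = (sqrt(113) + m_i)/d_i with (m_0, d_0) = (0, 1). a_0 = floor(sqrt(113)) = 10, since 10^2 = 100 <= 113 < 121 = 11^2.
Iterate m_{i+1} = d_i*a_i - m_i, d_{i+1} = (113 - m_{i+1}^2)/d_i, a_{i+1} = floor((a_0 + m_{i+1})/d_{i+1}):
  m_1 = 1*10 - 0 = 10, d_1 = (113 - 10^2)/1 = 13/1 = 13, a_1 = floor((10 + 10)/13) = 1.
  m_2 = 13*1 - 10 = 3, d_2 = (113 - 3^2)/13 = 104/13 = 8, a_2 = floor((10 + 3)/8) = 1.
  m_3 = 8*1 - 3 = 5, d_3 = (113 - 5^2)/8 = 88/8 = 11, a_3 = floor((10 + 5)/11) = 1.
  m_4 = 11*1 - 5 = 6, d_4 = (113 - 6^2)/11 = 77/11 = 7, a_4 = floor((10 + 6)/7) = 2.
  m_5 = 7*2 - 6 = 8, d_5 = (113 - 8^2)/7 = 49/7 = 7, a_5 = floor((10 + 8)/7) = 2.
  m_6 = 7*2 - 8 = 6, d_6 = (113 - 6^2)/7 = 77/7 = 11, a_6 = floor((10 + 6)/11) = 1.
  m_7 = 11*1 - 6 = 5, d_7 = (113 - 5^2)/11 = 88/11 = 8, a_7 = floor((10 + 5)/8) = 1.
  m_8 = 8*1 - 5 = 3, d_8 = (113 - 3^2)/8 = 104/8 = 13, a_8 = floor((10 + 3)/13) = 1.
  m_9 = 13*1 - 3 = 10, d_9 = (113 - 10^2)/13 = 13/13 = 1, a_9 = floor((10 + 10)/1) = 20.
  m_10 = 1*20 - 10 = 10, d_10 = (113 - 10^2)/1 = 13/1 = 13: (m_10, d_10) = (m_1, d_1) = (10, 13), so from here the quotients repeat a_1, ..., a_9; the period length is 9.
Hence the expansion of sqrt(113) is a_0 = 10 followed by the repeating block 1, 1, 1, 2, 2, 1, 1, 1, 20 (period 9).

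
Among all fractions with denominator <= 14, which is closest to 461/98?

47/10

Expand x = 461/98 as a continued fraction with the Euclidean algorithm:
  461 = 4*98 + 69, so a_0 = 4.
  98 = 1*69 + 29, so a_1 = 1.
  69 = 2*29 + 11, so a_2 = 2.
  29 = 2*11 + 7, so a_3 = 2.
  11 = 1*7 + 4, so a_4 = 1.
  7 = 1*4 + 3, so a_5 = 1.
  4 = 1*3 + 1, so a_6 = 1.
  3 = 3*1 + 0, so a_7 = 3.
so x = [4; 1, 2, 2, 1, 1, 1, 3].
Convergents (p_i = a_i*p_{i-1} + p_{i-2}, q_i = a_i*q_{i-1} + q_{i-2} with p_{-2}=0, p_{-1}=1, q_{-2}=1, q_{-1}=0), until the denominator exceeds 14:
  i=0: a_0=4, p_0 = 4*1 + 0 = 4, q_0 = 4*0 + 1 = 1.
  i=1: a_1=1, p_1 = 1*4 + 1 = 5, q_1 = 1*1 + 0 = 1.
  i=2: a_2=2, p_2 = 2*5 + 4 = 14, q_2 = 2*1 + 1 = 3.
  i=3: a_3=2, p_3 = 2*14 + 5 = 33, q_3 = 2*3 + 1 = 7.
  i=4: a_4=1, p_4 = 1*33 + 14 = 47, q_4 = 1*7 + 3 = 10.
  i=5: a_5=1, p_5 = 1*47 + 33 = 80, q_5 = 1*10 + 7 = 17.
q_5 = 17 > 14, so the last convergent with denominator <= 14 is p_4/q_4 = 47/10.
The closest fraction with denominator <= 14 is either p_4/q_4 or the intermediate fraction (k*p_4 + p_3)/(k*q_4 + q_3) with the largest k >= 1 whose denominator stays <= 14; these approach x as k grows, and every other convergent or intermediate fraction in range is farther away.
Largest k: floor((14 - q_3)/q_4) = floor((14 - 7)/10) = 0.
Since k = 0, no intermediate fraction beyond p_4/q_4 has denominator <= 14, so the convergent 47/10 is the closest (its error is |461*10 - 47*98|/(98*10) = 4/980).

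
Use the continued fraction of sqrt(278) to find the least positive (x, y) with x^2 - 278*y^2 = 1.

First expand sqrt(278) as a continued fraction. With x_i = (sqrt(278) + m_i)/d_i and (m_0, d_0) = (0, 1): a_0 = floor(sqrt(278)) = 16, since 16^2 = 256 <= 278 < 289 = 17^2.
Iterate m_{i+1} = d_i*a_i - m_i, d_{i+1} = (278 - m_{i+1}^2)/d_i, a_{i+1} = floor((a_0 + m_{i+1})/d_{i+1}):
  m_1 = 1*16 - 0 = 16, d_1 = (278 - 16^2)/1 = 22/1 = 22, a_1 = floor((16 + 16)/22) = 1.
  m_2 = 22*1 - 16 = 6, d_2 = (278 - 6^2)/22 = 242/22 = 11, a_2 = floor((16 + 6)/11) = 2.
  m_3 = 11*2 - 6 = 16, d_3 = (278 - 16^2)/11 = 22/11 = 2, a_3 = floor((16 + 16)/2) = 16.
  m_4 = 2*16 - 16 = 16, d_4 = (278 - 16^2)/2 = 22/2 = 11, a_4 = floor((16 + 16)/11) = 2.
  m_5 = 11*2 - 16 = 6, d_5 = (278 - 6^2)/11 = 242/11 = 22, a_5 = floor((16 + 6)/22) = 1.
  m_6 = 22*1 - 6 = 16, d_6 = (278 - 16^2)/22 = 22/22 = 1, a_6 = floor((16 + 16)/1) = 32.
  m_7 = 1*32 - 16 = 16, d_7 = (278 - 16^2)/1 = 22/1 = 22: (m_7, d_7) = (m_1, d_1) = (16, 22), so from here the quotients repeat a_1, ..., a_6; the period length is 6.
So sqrt(278) = [16; (1, 2, 16, 2, 1, 32)] with period length k = 6.
k is even, so the fundamental solution of x^2 - 278y^2 = 1 is (p_{k-1}, q_{k-1}) = (p_5, q_5); compute convergents through index 5.
Convergents (p_i = a_i*p_{i-1} + p_{i-2}, q_i = a_i*q_{i-1} + q_{i-2} with p_{-2}=0, p_{-1}=1, q_{-2}=1, q_{-1}=0):
  i=0: a_0=16, p_0 = 16*1 + 0 = 16, q_0 = 16*0 + 1 = 1.
  i=1: a_1=1, p_1 = 1*16 + 1 = 17, q_1 = 1*1 + 0 = 1.
  i=2: a_2=2, p_2 = 2*17 + 16 = 50, q_2 = 2*1 + 1 = 3.
  i=3: a_3=16, p_3 = 16*50 + 17 = 817, q_3 = 16*3 + 1 = 49.
  i=4: a_4=2, p_4 = 2*817 + 50 = 1684, q_4 = 2*49 + 3 = 101.
  i=5: a_5=1, p_5 = 1*1684 + 817 = 2501, q_5 = 1*101 + 49 = 150.
Check: 2501^2 - 278*150^2 = 6255001 - 6255000 = 1, so (x, y) = (2501, 150) solves the equation, and by the theorem it is the least positive solution.

(x, y) = (2501, 150)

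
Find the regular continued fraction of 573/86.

[6; 1, 1, 1, 28]

Run the Euclidean algorithm on 573 and 86; the successive quotients are the partial quotients a_0, a_1, ... (each step inverts the fractional part left over by the previous one):
  573 = 6*86 + 57, so a_0 = 6.
  86 = 1*57 + 29, so a_1 = 1.
  57 = 1*29 + 28, so a_2 = 1.
  29 = 1*28 + 1, so a_3 = 1.
  28 = 28*1 + 0, so a_4 = 28.
The remainder reaches 0 after 5 divisions, so the expansion has 5 partial quotients, read off in order.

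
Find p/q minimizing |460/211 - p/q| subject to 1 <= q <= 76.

109/50

Expand x = 460/211 as a continued fraction with the Euclidean algorithm:
  460 = 2*211 + 38, so a_0 = 2.
  211 = 5*38 + 21, so a_1 = 5.
  38 = 1*21 + 17, so a_2 = 1.
  21 = 1*17 + 4, so a_3 = 1.
  17 = 4*4 + 1, so a_4 = 4.
  4 = 4*1 + 0, so a_5 = 4.
so x = [2; 5, 1, 1, 4, 4].
Convergents (p_i = a_i*p_{i-1} + p_{i-2}, q_i = a_i*q_{i-1} + q_{i-2} with p_{-2}=0, p_{-1}=1, q_{-2}=1, q_{-1}=0), until the denominator exceeds 76:
  i=0: a_0=2, p_0 = 2*1 + 0 = 2, q_0 = 2*0 + 1 = 1.
  i=1: a_1=5, p_1 = 5*2 + 1 = 11, q_1 = 5*1 + 0 = 5.
  i=2: a_2=1, p_2 = 1*11 + 2 = 13, q_2 = 1*5 + 1 = 6.
  i=3: a_3=1, p_3 = 1*13 + 11 = 24, q_3 = 1*6 + 5 = 11.
  i=4: a_4=4, p_4 = 4*24 + 13 = 109, q_4 = 4*11 + 6 = 50.
  i=5: a_5=4, p_5 = 4*109 + 24 = 460, q_5 = 4*50 + 11 = 211.
q_5 = 211 > 76, so the last convergent with denominator <= 76 is p_4/q_4 = 109/50.
The closest fraction with denominator <= 76 is either p_4/q_4 or the intermediate fraction (k*p_4 + p_3)/(k*q_4 + q_3) with the largest k >= 1 whose denominator stays <= 76; these approach x as k grows, and every other convergent or intermediate fraction in range is farther away.
Largest k: floor((76 - q_3)/q_4) = floor((76 - 11)/50) = 1.
That gives (1*109 + 24)/(1*50 + 11) = 133/61.
Compare the errors: |x - 109/50| = |460*50 - 109*211|/(211*50) = 1/10550, and |x - 133/61| = |460*61 - 133*211|/(211*61) = 3/12871.
Cross-multiplying, 1*12871 = 12871 < 31650 = 3*10550, so 1/10550 is smaller: the convergent 109/50 is closer to x than 133/61.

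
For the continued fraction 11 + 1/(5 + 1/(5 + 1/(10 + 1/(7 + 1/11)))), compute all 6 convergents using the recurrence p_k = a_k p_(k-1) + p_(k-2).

Using the convergent recurrence p_i = a_i*p_{i-1} + p_{i-2}, q_i = a_i*q_{i-1} + q_{i-2} with p_{-2}=0, p_{-1}=1, q_{-2}=1, q_{-1}=0:
  i=0: a_0=11, p_0 = 11*1 + 0 = 11, q_0 = 11*0 + 1 = 1.
  i=1: a_1=5, p_1 = 5*11 + 1 = 56, q_1 = 5*1 + 0 = 5.
  i=2: a_2=5, p_2 = 5*56 + 11 = 291, q_2 = 5*5 + 1 = 26.
  i=3: a_3=10, p_3 = 10*291 + 56 = 2966, q_3 = 10*26 + 5 = 265.
  i=4: a_4=7, p_4 = 7*2966 + 291 = 21053, q_4 = 7*265 + 26 = 1881.
  i=5: a_5=11, p_5 = 11*21053 + 2966 = 234549, q_5 = 11*1881 + 265 = 20956.

11/1, 56/5, 291/26, 2966/265, 21053/1881, 234549/20956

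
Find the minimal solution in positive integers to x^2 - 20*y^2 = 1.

(x, y) = (9, 2)

First expand sqrt(20) as a continued fraction. With x_i = (sqrt(20) + m_i)/d_i and (m_0, d_0) = (0, 1): a_0 = floor(sqrt(20)) = 4, since 4^2 = 16 <= 20 < 25 = 5^2.
Iterate m_{i+1} = d_i*a_i - m_i, d_{i+1} = (20 - m_{i+1}^2)/d_i, a_{i+1} = floor((a_0 + m_{i+1})/d_{i+1}):
  m_1 = 1*4 - 0 = 4, d_1 = (20 - 4^2)/1 = 4/1 = 4, a_1 = floor((4 + 4)/4) = 2.
  m_2 = 4*2 - 4 = 4, d_2 = (20 - 4^2)/4 = 4/4 = 1, a_2 = floor((4 + 4)/1) = 8.
  m_3 = 1*8 - 4 = 4, d_3 = (20 - 4^2)/1 = 4/1 = 4: (m_3, d_3) = (m_1, d_1) = (4, 4), so from here the quotients repeat a_1, a_2; the period length is 2.
So sqrt(20) = [4; (2, 8)] with period length k = 2.
k is even, so the fundamental solution of x^2 - 20y^2 = 1 is (p_{k-1}, q_{k-1}) = (p_1, q_1); compute convergents through index 1.
Convergents (p_i = a_i*p_{i-1} + p_{i-2}, q_i = a_i*q_{i-1} + q_{i-2} with p_{-2}=0, p_{-1}=1, q_{-2}=1, q_{-1}=0):
  i=0: a_0=4, p_0 = 4*1 + 0 = 4, q_0 = 4*0 + 1 = 1.
  i=1: a_1=2, p_1 = 2*4 + 1 = 9, q_1 = 2*1 + 0 = 2.
Check: 9^2 - 20*2^2 = 81 - 80 = 1, so (x, y) = (9, 2) solves the equation, and by the theorem it is the least positive solution.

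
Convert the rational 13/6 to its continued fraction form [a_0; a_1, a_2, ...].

Run the Euclidean algorithm on 13 and 6; the successive quotients are the partial quotients a_0, a_1, ... (each step inverts the fractional part left over by the previous one):
  13 = 2*6 + 1, so a_0 = 2.
  6 = 6*1 + 0, so a_1 = 6.
The remainder reaches 0 after 2 divisions, so the expansion has 2 partial quotients, read off in order.

[2; 6]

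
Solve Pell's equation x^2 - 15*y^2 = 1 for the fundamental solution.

(x, y) = (4, 1)

First expand sqrt(15) as a continued fraction. With x_i = (sqrt(15) + m_i)/d_i and (m_0, d_0) = (0, 1): a_0 = floor(sqrt(15)) = 3, since 3^2 = 9 <= 15 < 16 = 4^2.
Iterate m_{i+1} = d_i*a_i - m_i, d_{i+1} = (15 - m_{i+1}^2)/d_i, a_{i+1} = floor((a_0 + m_{i+1})/d_{i+1}):
  m_1 = 1*3 - 0 = 3, d_1 = (15 - 3^2)/1 = 6/1 = 6, a_1 = floor((3 + 3)/6) = 1.
  m_2 = 6*1 - 3 = 3, d_2 = (15 - 3^2)/6 = 6/6 = 1, a_2 = floor((3 + 3)/1) = 6.
  m_3 = 1*6 - 3 = 3, d_3 = (15 - 3^2)/1 = 6/1 = 6: (m_3, d_3) = (m_1, d_1) = (3, 6), so from here the quotients repeat a_1, a_2; the period length is 2.
So sqrt(15) = [3; (1, 6)] with period length k = 2.
k is even, so the fundamental solution of x^2 - 15y^2 = 1 is (p_{k-1}, q_{k-1}) = (p_1, q_1); compute convergents through index 1.
Convergents (p_i = a_i*p_{i-1} + p_{i-2}, q_i = a_i*q_{i-1} + q_{i-2} with p_{-2}=0, p_{-1}=1, q_{-2}=1, q_{-1}=0):
  i=0: a_0=3, p_0 = 3*1 + 0 = 3, q_0 = 3*0 + 1 = 1.
  i=1: a_1=1, p_1 = 1*3 + 1 = 4, q_1 = 1*1 + 0 = 1.
Check: 4^2 - 15*1^2 = 16 - 15 = 1, so (x, y) = (4, 1) solves the equation, and by the theorem it is the least positive solution.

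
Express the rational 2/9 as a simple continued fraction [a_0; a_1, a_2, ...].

[0; 4, 2]

Run the Euclidean algorithm on 2 and 9; the successive quotients are the partial quotients a_0, a_1, ... (each step inverts the fractional part left over by the previous one):
  2 = 0*9 + 2, so a_0 = 0.
  9 = 4*2 + 1, so a_1 = 4.
  2 = 2*1 + 0, so a_2 = 2.
The remainder reaches 0 after 3 divisions, so the expansion has 3 partial quotients, read off in order.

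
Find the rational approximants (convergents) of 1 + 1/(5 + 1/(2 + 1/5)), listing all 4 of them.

1/1, 6/5, 13/11, 71/60

Using the convergent recurrence p_i = a_i*p_{i-1} + p_{i-2}, q_i = a_i*q_{i-1} + q_{i-2} with p_{-2}=0, p_{-1}=1, q_{-2}=1, q_{-1}=0:
  i=0: a_0=1, p_0 = 1*1 + 0 = 1, q_0 = 1*0 + 1 = 1.
  i=1: a_1=5, p_1 = 5*1 + 1 = 6, q_1 = 5*1 + 0 = 5.
  i=2: a_2=2, p_2 = 2*6 + 1 = 13, q_2 = 2*5 + 1 = 11.
  i=3: a_3=5, p_3 = 5*13 + 6 = 71, q_3 = 5*11 + 5 = 60.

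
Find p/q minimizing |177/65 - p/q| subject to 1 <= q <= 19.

49/18

Expand x = 177/65 as a continued fraction with the Euclidean algorithm:
  177 = 2*65 + 47, so a_0 = 2.
  65 = 1*47 + 18, so a_1 = 1.
  47 = 2*18 + 11, so a_2 = 2.
  18 = 1*11 + 7, so a_3 = 1.
  11 = 1*7 + 4, so a_4 = 1.
  7 = 1*4 + 3, so a_5 = 1.
  4 = 1*3 + 1, so a_6 = 1.
  3 = 3*1 + 0, so a_7 = 3.
so x = [2; 1, 2, 1, 1, 1, 1, 3].
Convergents (p_i = a_i*p_{i-1} + p_{i-2}, q_i = a_i*q_{i-1} + q_{i-2} with p_{-2}=0, p_{-1}=1, q_{-2}=1, q_{-1}=0), until the denominator exceeds 19:
  i=0: a_0=2, p_0 = 2*1 + 0 = 2, q_0 = 2*0 + 1 = 1.
  i=1: a_1=1, p_1 = 1*2 + 1 = 3, q_1 = 1*1 + 0 = 1.
  i=2: a_2=2, p_2 = 2*3 + 2 = 8, q_2 = 2*1 + 1 = 3.
  i=3: a_3=1, p_3 = 1*8 + 3 = 11, q_3 = 1*3 + 1 = 4.
  i=4: a_4=1, p_4 = 1*11 + 8 = 19, q_4 = 1*4 + 3 = 7.
  i=5: a_5=1, p_5 = 1*19 + 11 = 30, q_5 = 1*7 + 4 = 11.
  i=6: a_6=1, p_6 = 1*30 + 19 = 49, q_6 = 1*11 + 7 = 18.
  i=7: a_7=3, p_7 = 3*49 + 30 = 177, q_7 = 3*18 + 11 = 65.
q_7 = 65 > 19, so the last convergent with denominator <= 19 is p_6/q_6 = 49/18.
The closest fraction with denominator <= 19 is either p_6/q_6 or the intermediate fraction (k*p_6 + p_5)/(k*q_6 + q_5) with the largest k >= 1 whose denominator stays <= 19; these approach x as k grows, and every other convergent or intermediate fraction in range is farther away.
Largest k: floor((19 - q_5)/q_6) = floor((19 - 11)/18) = 0.
Since k = 0, no intermediate fraction beyond p_6/q_6 has denominator <= 19, so the convergent 49/18 is the closest (its error is |177*18 - 49*65|/(65*18) = 1/1170).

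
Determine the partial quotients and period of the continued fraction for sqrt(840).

Write x_i = (sqrt(840) + m_i)/d_i with (m_0, d_0) = (0, 1). a_0 = floor(sqrt(840)) = 28, since 28^2 = 784 <= 840 < 841 = 29^2.
Iterate m_{i+1} = d_i*a_i - m_i, d_{i+1} = (840 - m_{i+1}^2)/d_i, a_{i+1} = floor((a_0 + m_{i+1})/d_{i+1}):
  m_1 = 1*28 - 0 = 28, d_1 = (840 - 28^2)/1 = 56/1 = 56, a_1 = floor((28 + 28)/56) = 1.
  m_2 = 56*1 - 28 = 28, d_2 = (840 - 28^2)/56 = 56/56 = 1, a_2 = floor((28 + 28)/1) = 56.
  m_3 = 1*56 - 28 = 28, d_3 = (840 - 28^2)/1 = 56/1 = 56: (m_3, d_3) = (m_1, d_1) = (28, 56), so from here the quotients repeat a_1, a_2; the period length is 2.
Hence the expansion of sqrt(840) is a_0 = 28 followed by the repeating block 1, 56 (period 2).

[28; (1, 56)]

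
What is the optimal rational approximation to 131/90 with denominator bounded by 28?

16/11

Expand x = 131/90 as a continued fraction with the Euclidean algorithm:
  131 = 1*90 + 41, so a_0 = 1.
  90 = 2*41 + 8, so a_1 = 2.
  41 = 5*8 + 1, so a_2 = 5.
  8 = 8*1 + 0, so a_3 = 8.
so x = [1; 2, 5, 8].
Convergents (p_i = a_i*p_{i-1} + p_{i-2}, q_i = a_i*q_{i-1} + q_{i-2} with p_{-2}=0, p_{-1}=1, q_{-2}=1, q_{-1}=0), until the denominator exceeds 28:
  i=0: a_0=1, p_0 = 1*1 + 0 = 1, q_0 = 1*0 + 1 = 1.
  i=1: a_1=2, p_1 = 2*1 + 1 = 3, q_1 = 2*1 + 0 = 2.
  i=2: a_2=5, p_2 = 5*3 + 1 = 16, q_2 = 5*2 + 1 = 11.
  i=3: a_3=8, p_3 = 8*16 + 3 = 131, q_3 = 8*11 + 2 = 90.
q_3 = 90 > 28, so the last convergent with denominator <= 28 is p_2/q_2 = 16/11.
The closest fraction with denominator <= 28 is either p_2/q_2 or the intermediate fraction (k*p_2 + p_1)/(k*q_2 + q_1) with the largest k >= 1 whose denominator stays <= 28; these approach x as k grows, and every other convergent or intermediate fraction in range is farther away.
Largest k: floor((28 - q_1)/q_2) = floor((28 - 2)/11) = 2.
That gives (2*16 + 3)/(2*11 + 2) = 35/24.
Compare the errors: |x - 16/11| = |131*11 - 16*90|/(90*11) = 1/990, and |x - 35/24| = |131*24 - 35*90|/(90*24) = 6/2160.
Cross-multiplying, 1*2160 = 2160 < 5940 = 6*990, so 1/990 is smaller: the convergent 16/11 is closer to x than 35/24.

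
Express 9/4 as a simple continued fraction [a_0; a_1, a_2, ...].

Run the Euclidean algorithm on 9 and 4; the successive quotients are the partial quotients a_0, a_1, ... (each step inverts the fractional part left over by the previous one):
  9 = 2*4 + 1, so a_0 = 2.
  4 = 4*1 + 0, so a_1 = 4.
The remainder reaches 0 after 2 divisions, so the expansion has 2 partial quotients, read off in order.

[2; 4]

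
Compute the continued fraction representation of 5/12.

[0; 2, 2, 2]

Run the Euclidean algorithm on 5 and 12; the successive quotients are the partial quotients a_0, a_1, ... (each step inverts the fractional part left over by the previous one):
  5 = 0*12 + 5, so a_0 = 0.
  12 = 2*5 + 2, so a_1 = 2.
  5 = 2*2 + 1, so a_2 = 2.
  2 = 2*1 + 0, so a_3 = 2.
The remainder reaches 0 after 4 divisions, so the expansion has 4 partial quotients, read off in order.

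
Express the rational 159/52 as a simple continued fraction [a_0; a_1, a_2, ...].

[3; 17, 3]

Run the Euclidean algorithm on 159 and 52; the successive quotients are the partial quotients a_0, a_1, ... (each step inverts the fractional part left over by the previous one):
  159 = 3*52 + 3, so a_0 = 3.
  52 = 17*3 + 1, so a_1 = 17.
  3 = 3*1 + 0, so a_2 = 3.
The remainder reaches 0 after 3 divisions, so the expansion has 3 partial quotients, read off in order.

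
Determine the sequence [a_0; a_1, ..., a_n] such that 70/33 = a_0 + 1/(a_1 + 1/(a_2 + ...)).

Run the Euclidean algorithm on 70 and 33; the successive quotients are the partial quotients a_0, a_1, ... (each step inverts the fractional part left over by the previous one):
  70 = 2*33 + 4, so a_0 = 2.
  33 = 8*4 + 1, so a_1 = 8.
  4 = 4*1 + 0, so a_2 = 4.
The remainder reaches 0 after 3 divisions, so the expansion has 3 partial quotients, read off in order.

[2; 8, 4]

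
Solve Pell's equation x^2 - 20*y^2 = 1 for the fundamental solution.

First expand sqrt(20) as a continued fraction. With x_i = (sqrt(20) + m_i)/d_i and (m_0, d_0) = (0, 1): a_0 = floor(sqrt(20)) = 4, since 4^2 = 16 <= 20 < 25 = 5^2.
Iterate m_{i+1} = d_i*a_i - m_i, d_{i+1} = (20 - m_{i+1}^2)/d_i, a_{i+1} = floor((a_0 + m_{i+1})/d_{i+1}):
  m_1 = 1*4 - 0 = 4, d_1 = (20 - 4^2)/1 = 4/1 = 4, a_1 = floor((4 + 4)/4) = 2.
  m_2 = 4*2 - 4 = 4, d_2 = (20 - 4^2)/4 = 4/4 = 1, a_2 = floor((4 + 4)/1) = 8.
  m_3 = 1*8 - 4 = 4, d_3 = (20 - 4^2)/1 = 4/1 = 4: (m_3, d_3) = (m_1, d_1) = (4, 4), so from here the quotients repeat a_1, a_2; the period length is 2.
So sqrt(20) = [4; (2, 8)] with period length k = 2.
k is even, so the fundamental solution of x^2 - 20y^2 = 1 is (p_{k-1}, q_{k-1}) = (p_1, q_1); compute convergents through index 1.
Convergents (p_i = a_i*p_{i-1} + p_{i-2}, q_i = a_i*q_{i-1} + q_{i-2} with p_{-2}=0, p_{-1}=1, q_{-2}=1, q_{-1}=0):
  i=0: a_0=4, p_0 = 4*1 + 0 = 4, q_0 = 4*0 + 1 = 1.
  i=1: a_1=2, p_1 = 2*4 + 1 = 9, q_1 = 2*1 + 0 = 2.
Check: 9^2 - 20*2^2 = 81 - 80 = 1, so (x, y) = (9, 2) solves the equation, and by the theorem it is the least positive solution.

(x, y) = (9, 2)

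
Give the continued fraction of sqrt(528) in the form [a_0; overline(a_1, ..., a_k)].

[22; overline(1, 44)]

Write x_i = (sqrt(528) + m_i)/d_i with (m_0, d_0) = (0, 1). a_0 = floor(sqrt(528)) = 22, since 22^2 = 484 <= 528 < 529 = 23^2.
Iterate m_{i+1} = d_i*a_i - m_i, d_{i+1} = (528 - m_{i+1}^2)/d_i, a_{i+1} = floor((a_0 + m_{i+1})/d_{i+1}):
  m_1 = 1*22 - 0 = 22, d_1 = (528 - 22^2)/1 = 44/1 = 44, a_1 = floor((22 + 22)/44) = 1.
  m_2 = 44*1 - 22 = 22, d_2 = (528 - 22^2)/44 = 44/44 = 1, a_2 = floor((22 + 22)/1) = 44.
  m_3 = 1*44 - 22 = 22, d_3 = (528 - 22^2)/1 = 44/1 = 44: (m_3, d_3) = (m_1, d_1) = (22, 44), so from here the quotients repeat a_1, a_2; the period length is 2.
Hence the expansion of sqrt(528) is a_0 = 22 followed by the repeating block 1, 44 (period 2).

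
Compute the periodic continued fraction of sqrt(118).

[10; (1, 6, 3, 2, 10, 2, 3, 6, 1, 20)]

Write x_i = (sqrt(118) + m_i)/d_i with (m_0, d_0) = (0, 1). a_0 = floor(sqrt(118)) = 10, since 10^2 = 100 <= 118 < 121 = 11^2.
Iterate m_{i+1} = d_i*a_i - m_i, d_{i+1} = (118 - m_{i+1}^2)/d_i, a_{i+1} = floor((a_0 + m_{i+1})/d_{i+1}):
  m_1 = 1*10 - 0 = 10, d_1 = (118 - 10^2)/1 = 18/1 = 18, a_1 = floor((10 + 10)/18) = 1.
  m_2 = 18*1 - 10 = 8, d_2 = (118 - 8^2)/18 = 54/18 = 3, a_2 = floor((10 + 8)/3) = 6.
  m_3 = 3*6 - 8 = 10, d_3 = (118 - 10^2)/3 = 18/3 = 6, a_3 = floor((10 + 10)/6) = 3.
  m_4 = 6*3 - 10 = 8, d_4 = (118 - 8^2)/6 = 54/6 = 9, a_4 = floor((10 + 8)/9) = 2.
  m_5 = 9*2 - 8 = 10, d_5 = (118 - 10^2)/9 = 18/9 = 2, a_5 = floor((10 + 10)/2) = 10.
  m_6 = 2*10 - 10 = 10, d_6 = (118 - 10^2)/2 = 18/2 = 9, a_6 = floor((10 + 10)/9) = 2.
  m_7 = 9*2 - 10 = 8, d_7 = (118 - 8^2)/9 = 54/9 = 6, a_7 = floor((10 + 8)/6) = 3.
  m_8 = 6*3 - 8 = 10, d_8 = (118 - 10^2)/6 = 18/6 = 3, a_8 = floor((10 + 10)/3) = 6.
  m_9 = 3*6 - 10 = 8, d_9 = (118 - 8^2)/3 = 54/3 = 18, a_9 = floor((10 + 8)/18) = 1.
  m_10 = 18*1 - 8 = 10, d_10 = (118 - 10^2)/18 = 18/18 = 1, a_10 = floor((10 + 10)/1) = 20.
  m_11 = 1*20 - 10 = 10, d_11 = (118 - 10^2)/1 = 18/1 = 18: (m_11, d_11) = (m_1, d_1) = (10, 18), so from here the quotients repeat a_1, ..., a_10; the period length is 10.
Hence the expansion of sqrt(118) is a_0 = 10 followed by the repeating block 1, 6, 3, 2, 10, 2, 3, 6, 1, 20 (period 10).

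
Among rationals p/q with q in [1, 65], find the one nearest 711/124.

367/64

Expand x = 711/124 as a continued fraction with the Euclidean algorithm:
  711 = 5*124 + 91, so a_0 = 5.
  124 = 1*91 + 33, so a_1 = 1.
  91 = 2*33 + 25, so a_2 = 2.
  33 = 1*25 + 8, so a_3 = 1.
  25 = 3*8 + 1, so a_4 = 3.
  8 = 8*1 + 0, so a_5 = 8.
so x = [5; 1, 2, 1, 3, 8].
Convergents (p_i = a_i*p_{i-1} + p_{i-2}, q_i = a_i*q_{i-1} + q_{i-2} with p_{-2}=0, p_{-1}=1, q_{-2}=1, q_{-1}=0), until the denominator exceeds 65:
  i=0: a_0=5, p_0 = 5*1 + 0 = 5, q_0 = 5*0 + 1 = 1.
  i=1: a_1=1, p_1 = 1*5 + 1 = 6, q_1 = 1*1 + 0 = 1.
  i=2: a_2=2, p_2 = 2*6 + 5 = 17, q_2 = 2*1 + 1 = 3.
  i=3: a_3=1, p_3 = 1*17 + 6 = 23, q_3 = 1*3 + 1 = 4.
  i=4: a_4=3, p_4 = 3*23 + 17 = 86, q_4 = 3*4 + 3 = 15.
  i=5: a_5=8, p_5 = 8*86 + 23 = 711, q_5 = 8*15 + 4 = 124.
q_5 = 124 > 65, so the last convergent with denominator <= 65 is p_4/q_4 = 86/15.
The closest fraction with denominator <= 65 is either p_4/q_4 or the intermediate fraction (k*p_4 + p_3)/(k*q_4 + q_3) with the largest k >= 1 whose denominator stays <= 65; these approach x as k grows, and every other convergent or intermediate fraction in range is farther away.
Largest k: floor((65 - q_3)/q_4) = floor((65 - 4)/15) = 4.
That gives (4*86 + 23)/(4*15 + 4) = 367/64.
Compare the errors: |x - 86/15| = |711*15 - 86*124|/(124*15) = 1/1860, and |x - 367/64| = |711*64 - 367*124|/(124*64) = 4/7936.
Cross-multiplying, 4*1860 = 7440 < 7936 = 1*7936, so 4/7936 is smaller: the intermediate fraction 367/64 is closer to x than 86/15.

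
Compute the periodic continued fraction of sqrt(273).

[16; (1, 1, 10, 1, 1, 32)]

Write x_i = (sqrt(273) + m_i)/d_i with (m_0, d_0) = (0, 1). a_0 = floor(sqrt(273)) = 16, since 16^2 = 256 <= 273 < 289 = 17^2.
Iterate m_{i+1} = d_i*a_i - m_i, d_{i+1} = (273 - m_{i+1}^2)/d_i, a_{i+1} = floor((a_0 + m_{i+1})/d_{i+1}):
  m_1 = 1*16 - 0 = 16, d_1 = (273 - 16^2)/1 = 17/1 = 17, a_1 = floor((16 + 16)/17) = 1.
  m_2 = 17*1 - 16 = 1, d_2 = (273 - 1^2)/17 = 272/17 = 16, a_2 = floor((16 + 1)/16) = 1.
  m_3 = 16*1 - 1 = 15, d_3 = (273 - 15^2)/16 = 48/16 = 3, a_3 = floor((16 + 15)/3) = 10.
  m_4 = 3*10 - 15 = 15, d_4 = (273 - 15^2)/3 = 48/3 = 16, a_4 = floor((16 + 15)/16) = 1.
  m_5 = 16*1 - 15 = 1, d_5 = (273 - 1^2)/16 = 272/16 = 17, a_5 = floor((16 + 1)/17) = 1.
  m_6 = 17*1 - 1 = 16, d_6 = (273 - 16^2)/17 = 17/17 = 1, a_6 = floor((16 + 16)/1) = 32.
  m_7 = 1*32 - 16 = 16, d_7 = (273 - 16^2)/1 = 17/1 = 17: (m_7, d_7) = (m_1, d_1) = (16, 17), so from here the quotients repeat a_1, ..., a_6; the period length is 6.
Hence the expansion of sqrt(273) is a_0 = 16 followed by the repeating block 1, 1, 10, 1, 1, 32 (period 6).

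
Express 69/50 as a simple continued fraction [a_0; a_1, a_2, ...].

Run the Euclidean algorithm on 69 and 50; the successive quotients are the partial quotients a_0, a_1, ... (each step inverts the fractional part left over by the previous one):
  69 = 1*50 + 19, so a_0 = 1.
  50 = 2*19 + 12, so a_1 = 2.
  19 = 1*12 + 7, so a_2 = 1.
  12 = 1*7 + 5, so a_3 = 1.
  7 = 1*5 + 2, so a_4 = 1.
  5 = 2*2 + 1, so a_5 = 2.
  2 = 2*1 + 0, so a_6 = 2.
The remainder reaches 0 after 7 divisions, so the expansion has 7 partial quotients, read off in order.

[1; 2, 1, 1, 1, 2, 2]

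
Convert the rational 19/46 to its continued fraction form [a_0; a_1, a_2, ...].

[0; 2, 2, 2, 1, 2]

Run the Euclidean algorithm on 19 and 46; the successive quotients are the partial quotients a_0, a_1, ... (each step inverts the fractional part left over by the previous one):
  19 = 0*46 + 19, so a_0 = 0.
  46 = 2*19 + 8, so a_1 = 2.
  19 = 2*8 + 3, so a_2 = 2.
  8 = 2*3 + 2, so a_3 = 2.
  3 = 1*2 + 1, so a_4 = 1.
  2 = 2*1 + 0, so a_5 = 2.
The remainder reaches 0 after 6 divisions, so the expansion has 6 partial quotients, read off in order.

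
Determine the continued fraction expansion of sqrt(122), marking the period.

Write x_i = (sqrt(122) + m_i)/d_i with (m_0, d_0) = (0, 1). a_0 = floor(sqrt(122)) = 11, since 11^2 = 121 <= 122 < 144 = 12^2.
Iterate m_{i+1} = d_i*a_i - m_i, d_{i+1} = (122 - m_{i+1}^2)/d_i, a_{i+1} = floor((a_0 + m_{i+1})/d_{i+1}):
  m_1 = 1*11 - 0 = 11, d_1 = (122 - 11^2)/1 = 1/1 = 1, a_1 = floor((11 + 11)/1) = 22.
  m_2 = 1*22 - 11 = 11, d_2 = (122 - 11^2)/1 = 1/1 = 1: (m_2, d_2) = (m_1, d_1) = (11, 1), so from here the quotient a_1 repeats; the period length is 1.
Hence the expansion of sqrt(122) is a_0 = 11 followed by the repeating block 22 (period 1).

[11; (22)]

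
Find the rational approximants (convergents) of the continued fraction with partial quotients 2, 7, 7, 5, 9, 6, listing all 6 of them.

Using the convergent recurrence p_i = a_i*p_{i-1} + p_{i-2}, q_i = a_i*q_{i-1} + q_{i-2} with p_{-2}=0, p_{-1}=1, q_{-2}=1, q_{-1}=0:
  i=0: a_0=2, p_0 = 2*1 + 0 = 2, q_0 = 2*0 + 1 = 1.
  i=1: a_1=7, p_1 = 7*2 + 1 = 15, q_1 = 7*1 + 0 = 7.
  i=2: a_2=7, p_2 = 7*15 + 2 = 107, q_2 = 7*7 + 1 = 50.
  i=3: a_3=5, p_3 = 5*107 + 15 = 550, q_3 = 5*50 + 7 = 257.
  i=4: a_4=9, p_4 = 9*550 + 107 = 5057, q_4 = 9*257 + 50 = 2363.
  i=5: a_5=6, p_5 = 6*5057 + 550 = 30892, q_5 = 6*2363 + 257 = 14435.

2/1, 15/7, 107/50, 550/257, 5057/2363, 30892/14435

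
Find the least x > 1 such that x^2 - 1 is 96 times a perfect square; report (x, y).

(x, y) = (49, 5)

First expand sqrt(96) as a continued fraction. With x_i = (sqrt(96) + m_i)/d_i and (m_0, d_0) = (0, 1): a_0 = floor(sqrt(96)) = 9, since 9^2 = 81 <= 96 < 100 = 10^2.
Iterate m_{i+1} = d_i*a_i - m_i, d_{i+1} = (96 - m_{i+1}^2)/d_i, a_{i+1} = floor((a_0 + m_{i+1})/d_{i+1}):
  m_1 = 1*9 - 0 = 9, d_1 = (96 - 9^2)/1 = 15/1 = 15, a_1 = floor((9 + 9)/15) = 1.
  m_2 = 15*1 - 9 = 6, d_2 = (96 - 6^2)/15 = 60/15 = 4, a_2 = floor((9 + 6)/4) = 3.
  m_3 = 4*3 - 6 = 6, d_3 = (96 - 6^2)/4 = 60/4 = 15, a_3 = floor((9 + 6)/15) = 1.
  m_4 = 15*1 - 6 = 9, d_4 = (96 - 9^2)/15 = 15/15 = 1, a_4 = floor((9 + 9)/1) = 18.
  m_5 = 1*18 - 9 = 9, d_5 = (96 - 9^2)/1 = 15/1 = 15: (m_5, d_5) = (m_1, d_1) = (9, 15), so from here the quotients repeat a_1, ..., a_4; the period length is 4.
So sqrt(96) = [9; (1, 3, 1, 18)] with period length k = 4.
k is even, so the fundamental solution of x^2 - 96y^2 = 1 is (p_{k-1}, q_{k-1}) = (p_3, q_3); compute convergents through index 3.
Convergents (p_i = a_i*p_{i-1} + p_{i-2}, q_i = a_i*q_{i-1} + q_{i-2} with p_{-2}=0, p_{-1}=1, q_{-2}=1, q_{-1}=0):
  i=0: a_0=9, p_0 = 9*1 + 0 = 9, q_0 = 9*0 + 1 = 1.
  i=1: a_1=1, p_1 = 1*9 + 1 = 10, q_1 = 1*1 + 0 = 1.
  i=2: a_2=3, p_2 = 3*10 + 9 = 39, q_2 = 3*1 + 1 = 4.
  i=3: a_3=1, p_3 = 1*39 + 10 = 49, q_3 = 1*4 + 1 = 5.
Check: 49^2 - 96*5^2 = 2401 - 2400 = 1, so (x, y) = (49, 5) solves the equation, and by the theorem it is the least positive solution.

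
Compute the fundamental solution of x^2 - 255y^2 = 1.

(x, y) = (16, 1)

First expand sqrt(255) as a continued fraction. With x_i = (sqrt(255) + m_i)/d_i and (m_0, d_0) = (0, 1): a_0 = floor(sqrt(255)) = 15, since 15^2 = 225 <= 255 < 256 = 16^2.
Iterate m_{i+1} = d_i*a_i - m_i, d_{i+1} = (255 - m_{i+1}^2)/d_i, a_{i+1} = floor((a_0 + m_{i+1})/d_{i+1}):
  m_1 = 1*15 - 0 = 15, d_1 = (255 - 15^2)/1 = 30/1 = 30, a_1 = floor((15 + 15)/30) = 1.
  m_2 = 30*1 - 15 = 15, d_2 = (255 - 15^2)/30 = 30/30 = 1, a_2 = floor((15 + 15)/1) = 30.
  m_3 = 1*30 - 15 = 15, d_3 = (255 - 15^2)/1 = 30/1 = 30: (m_3, d_3) = (m_1, d_1) = (15, 30), so from here the quotients repeat a_1, a_2; the period length is 2.
So sqrt(255) = [15; (1, 30)] with period length k = 2.
k is even, so the fundamental solution of x^2 - 255y^2 = 1 is (p_{k-1}, q_{k-1}) = (p_1, q_1); compute convergents through index 1.
Convergents (p_i = a_i*p_{i-1} + p_{i-2}, q_i = a_i*q_{i-1} + q_{i-2} with p_{-2}=0, p_{-1}=1, q_{-2}=1, q_{-1}=0):
  i=0: a_0=15, p_0 = 15*1 + 0 = 15, q_0 = 15*0 + 1 = 1.
  i=1: a_1=1, p_1 = 1*15 + 1 = 16, q_1 = 1*1 + 0 = 1.
Check: 16^2 - 255*1^2 = 256 - 255 = 1, so (x, y) = (16, 1) solves the equation, and by the theorem it is the least positive solution.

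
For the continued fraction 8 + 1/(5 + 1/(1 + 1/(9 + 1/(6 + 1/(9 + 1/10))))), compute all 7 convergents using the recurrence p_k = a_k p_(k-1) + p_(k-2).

Using the convergent recurrence p_i = a_i*p_{i-1} + p_{i-2}, q_i = a_i*q_{i-1} + q_{i-2} with p_{-2}=0, p_{-1}=1, q_{-2}=1, q_{-1}=0:
  i=0: a_0=8, p_0 = 8*1 + 0 = 8, q_0 = 8*0 + 1 = 1.
  i=1: a_1=5, p_1 = 5*8 + 1 = 41, q_1 = 5*1 + 0 = 5.
  i=2: a_2=1, p_2 = 1*41 + 8 = 49, q_2 = 1*5 + 1 = 6.
  i=3: a_3=9, p_3 = 9*49 + 41 = 482, q_3 = 9*6 + 5 = 59.
  i=4: a_4=6, p_4 = 6*482 + 49 = 2941, q_4 = 6*59 + 6 = 360.
  i=5: a_5=9, p_5 = 9*2941 + 482 = 26951, q_5 = 9*360 + 59 = 3299.
  i=6: a_6=10, p_6 = 10*26951 + 2941 = 272451, q_6 = 10*3299 + 360 = 33350.

8/1, 41/5, 49/6, 482/59, 2941/360, 26951/3299, 272451/33350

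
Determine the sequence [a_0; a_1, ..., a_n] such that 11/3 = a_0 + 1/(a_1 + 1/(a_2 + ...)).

Run the Euclidean algorithm on 11 and 3; the successive quotients are the partial quotients a_0, a_1, ... (each step inverts the fractional part left over by the previous one):
  11 = 3*3 + 2, so a_0 = 3.
  3 = 1*2 + 1, so a_1 = 1.
  2 = 2*1 + 0, so a_2 = 2.
The remainder reaches 0 after 3 divisions, so the expansion has 3 partial quotients, read off in order.

[3; 1, 2]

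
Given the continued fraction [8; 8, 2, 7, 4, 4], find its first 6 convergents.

8/1, 65/8, 138/17, 1031/127, 4262/525, 18079/2227

Using the convergent recurrence p_i = a_i*p_{i-1} + p_{i-2}, q_i = a_i*q_{i-1} + q_{i-2} with p_{-2}=0, p_{-1}=1, q_{-2}=1, q_{-1}=0:
  i=0: a_0=8, p_0 = 8*1 + 0 = 8, q_0 = 8*0 + 1 = 1.
  i=1: a_1=8, p_1 = 8*8 + 1 = 65, q_1 = 8*1 + 0 = 8.
  i=2: a_2=2, p_2 = 2*65 + 8 = 138, q_2 = 2*8 + 1 = 17.
  i=3: a_3=7, p_3 = 7*138 + 65 = 1031, q_3 = 7*17 + 8 = 127.
  i=4: a_4=4, p_4 = 4*1031 + 138 = 4262, q_4 = 4*127 + 17 = 525.
  i=5: a_5=4, p_5 = 4*4262 + 1031 = 18079, q_5 = 4*525 + 127 = 2227.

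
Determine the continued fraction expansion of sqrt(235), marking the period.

Write x_i = (sqrt(235) + m_i)/d_i with (m_0, d_0) = (0, 1). a_0 = floor(sqrt(235)) = 15, since 15^2 = 225 <= 235 < 256 = 16^2.
Iterate m_{i+1} = d_i*a_i - m_i, d_{i+1} = (235 - m_{i+1}^2)/d_i, a_{i+1} = floor((a_0 + m_{i+1})/d_{i+1}):
  m_1 = 1*15 - 0 = 15, d_1 = (235 - 15^2)/1 = 10/1 = 10, a_1 = floor((15 + 15)/10) = 3.
  m_2 = 10*3 - 15 = 15, d_2 = (235 - 15^2)/10 = 10/10 = 1, a_2 = floor((15 + 15)/1) = 30.
  m_3 = 1*30 - 15 = 15, d_3 = (235 - 15^2)/1 = 10/1 = 10: (m_3, d_3) = (m_1, d_1) = (15, 10), so from here the quotients repeat a_1, a_2; the period length is 2.
Hence the expansion of sqrt(235) is a_0 = 15 followed by the repeating block 3, 30 (period 2).

[15; (3, 30)]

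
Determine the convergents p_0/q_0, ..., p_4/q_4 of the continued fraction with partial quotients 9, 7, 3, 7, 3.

Using the convergent recurrence p_i = a_i*p_{i-1} + p_{i-2}, q_i = a_i*q_{i-1} + q_{i-2} with p_{-2}=0, p_{-1}=1, q_{-2}=1, q_{-1}=0:
  i=0: a_0=9, p_0 = 9*1 + 0 = 9, q_0 = 9*0 + 1 = 1.
  i=1: a_1=7, p_1 = 7*9 + 1 = 64, q_1 = 7*1 + 0 = 7.
  i=2: a_2=3, p_2 = 3*64 + 9 = 201, q_2 = 3*7 + 1 = 22.
  i=3: a_3=7, p_3 = 7*201 + 64 = 1471, q_3 = 7*22 + 7 = 161.
  i=4: a_4=3, p_4 = 3*1471 + 201 = 4614, q_4 = 3*161 + 22 = 505.

9/1, 64/7, 201/22, 1471/161, 4614/505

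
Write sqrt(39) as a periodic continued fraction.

[6; (4, 12)]

Write x_i = (sqrt(39) + m_i)/d_i with (m_0, d_0) = (0, 1). a_0 = floor(sqrt(39)) = 6, since 6^2 = 36 <= 39 < 49 = 7^2.
Iterate m_{i+1} = d_i*a_i - m_i, d_{i+1} = (39 - m_{i+1}^2)/d_i, a_{i+1} = floor((a_0 + m_{i+1})/d_{i+1}):
  m_1 = 1*6 - 0 = 6, d_1 = (39 - 6^2)/1 = 3/1 = 3, a_1 = floor((6 + 6)/3) = 4.
  m_2 = 3*4 - 6 = 6, d_2 = (39 - 6^2)/3 = 3/3 = 1, a_2 = floor((6 + 6)/1) = 12.
  m_3 = 1*12 - 6 = 6, d_3 = (39 - 6^2)/1 = 3/1 = 3: (m_3, d_3) = (m_1, d_1) = (6, 3), so from here the quotients repeat a_1, a_2; the period length is 2.
Hence the expansion of sqrt(39) is a_0 = 6 followed by the repeating block 4, 12 (period 2).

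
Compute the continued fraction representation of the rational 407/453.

Run the Euclidean algorithm on 407 and 453; the successive quotients are the partial quotients a_0, a_1, ... (each step inverts the fractional part left over by the previous one):
  407 = 0*453 + 407, so a_0 = 0.
  453 = 1*407 + 46, so a_1 = 1.
  407 = 8*46 + 39, so a_2 = 8.
  46 = 1*39 + 7, so a_3 = 1.
  39 = 5*7 + 4, so a_4 = 5.
  7 = 1*4 + 3, so a_5 = 1.
  4 = 1*3 + 1, so a_6 = 1.
  3 = 3*1 + 0, so a_7 = 3.
The remainder reaches 0 after 8 divisions, so the expansion has 8 partial quotients, read off in order.

[0; 1, 8, 1, 5, 1, 1, 3]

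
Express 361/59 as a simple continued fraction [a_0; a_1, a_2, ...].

Run the Euclidean algorithm on 361 and 59; the successive quotients are the partial quotients a_0, a_1, ... (each step inverts the fractional part left over by the previous one):
  361 = 6*59 + 7, so a_0 = 6.
  59 = 8*7 + 3, so a_1 = 8.
  7 = 2*3 + 1, so a_2 = 2.
  3 = 3*1 + 0, so a_3 = 3.
The remainder reaches 0 after 4 divisions, so the expansion has 4 partial quotients, read off in order.

[6; 8, 2, 3]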